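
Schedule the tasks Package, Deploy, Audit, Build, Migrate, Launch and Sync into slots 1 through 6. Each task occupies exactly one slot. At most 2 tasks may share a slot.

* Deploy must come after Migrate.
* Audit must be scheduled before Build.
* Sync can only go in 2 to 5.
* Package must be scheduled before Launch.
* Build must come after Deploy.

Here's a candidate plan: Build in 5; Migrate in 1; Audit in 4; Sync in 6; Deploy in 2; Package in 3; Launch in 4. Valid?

No — it violates: Sync can only go in 2 to 5

Sync can only go in 2 to 5 — violated.
Deploy must come after Migrate — holds.
Build must come after Deploy — holds.
Package must be scheduled before Launch — holds.
At most 2 tasks may share a slot — holds.
Audit must be scheduled before Build — holds.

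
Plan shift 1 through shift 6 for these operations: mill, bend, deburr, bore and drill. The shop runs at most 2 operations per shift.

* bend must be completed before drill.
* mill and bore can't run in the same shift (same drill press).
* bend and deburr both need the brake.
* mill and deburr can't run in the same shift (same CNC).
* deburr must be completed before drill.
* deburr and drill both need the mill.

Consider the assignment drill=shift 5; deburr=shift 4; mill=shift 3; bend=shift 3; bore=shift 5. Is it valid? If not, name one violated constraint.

bend must be completed before drill — holds.
deburr must be completed before drill — holds.
deburr and drill both need the mill — holds.
The shop runs at most 2 operations per shift — holds.
mill and bore can't run in the same shift (same drill press) — holds.
mill and deburr can't run in the same shift (same CNC) — holds.
bend and deburr both need the brake — holds.

Yes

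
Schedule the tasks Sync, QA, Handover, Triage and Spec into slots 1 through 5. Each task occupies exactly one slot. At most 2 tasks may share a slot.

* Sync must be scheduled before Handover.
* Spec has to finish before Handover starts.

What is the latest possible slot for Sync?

Downstream work caps Sync at 4.
Sync at 4 is achievable: QA in 1; Handover in 5; Triage in 2; Sync in 4; Spec in 1.

4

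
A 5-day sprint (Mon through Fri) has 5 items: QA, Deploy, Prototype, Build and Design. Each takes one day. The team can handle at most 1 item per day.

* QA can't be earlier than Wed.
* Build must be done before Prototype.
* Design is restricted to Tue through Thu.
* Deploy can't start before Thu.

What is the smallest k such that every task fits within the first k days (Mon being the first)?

5 days

The precedence chain requires at least 2 distinct days.
With at most 1 per day and 5 tasks, at least 5 days are needed.
Deploy can't be placed before Thu — that is day 4 counting from Mon — so the schedule must run through at least 4 days.
5 works (last occupied day: Fri): for example Build in Mon, Design in Tue, Prototype in Fri, Deploy in Thu, QA in Wed.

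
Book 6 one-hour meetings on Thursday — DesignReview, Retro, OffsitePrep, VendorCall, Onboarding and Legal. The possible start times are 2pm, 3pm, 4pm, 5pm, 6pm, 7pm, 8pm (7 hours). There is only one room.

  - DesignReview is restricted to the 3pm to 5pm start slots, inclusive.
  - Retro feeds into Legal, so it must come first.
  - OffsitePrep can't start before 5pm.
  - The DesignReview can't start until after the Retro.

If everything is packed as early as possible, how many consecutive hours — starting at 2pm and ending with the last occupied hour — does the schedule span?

6

The precedence chain requires at least 2 distinct hours.
With at most 1 per hour and 6 meetings, at least 6 hours are needed.
OffsitePrep can't be placed before 5pm — that is hour 4 counting from 2pm — so the schedule must run through at least 4 hours.
6 works (last occupied hour: 7pm): for example VendorCall in 6pm; Retro in 2pm; Onboarding in 7pm; Legal in 4pm; OffsitePrep in 5pm; DesignReview in 3pm.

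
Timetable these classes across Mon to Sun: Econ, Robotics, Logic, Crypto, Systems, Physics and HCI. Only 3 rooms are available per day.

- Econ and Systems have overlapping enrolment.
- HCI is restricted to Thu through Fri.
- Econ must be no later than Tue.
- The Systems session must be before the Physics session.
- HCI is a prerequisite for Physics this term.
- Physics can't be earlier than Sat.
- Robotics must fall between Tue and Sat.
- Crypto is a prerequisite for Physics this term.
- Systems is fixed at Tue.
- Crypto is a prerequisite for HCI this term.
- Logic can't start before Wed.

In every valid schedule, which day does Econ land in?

Mon

Econ's window is Mon–Tue.
Systems is fixed at Tue, and Econ can't share a day with Systems.
So Econ must be Mon.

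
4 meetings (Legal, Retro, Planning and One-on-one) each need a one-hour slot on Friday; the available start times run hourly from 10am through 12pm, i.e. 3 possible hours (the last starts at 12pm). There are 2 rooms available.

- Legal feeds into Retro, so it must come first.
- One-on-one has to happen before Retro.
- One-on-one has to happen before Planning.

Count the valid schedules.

8

Splitting on Legal: it can be 10am (5), 11am (3). Listing each branch's schedules as (Retro, Planning, One-on-one):
Legal=10am: (11am,11am,10am) (11am,12pm,10am) (12pm,11am,10am) (12pm,12pm,10am) (12pm,12pm,11am) — 5.
Legal=11am: (12pm,11am,10am) (12pm,12pm,10am) (12pm,12pm,11am) — 3.
Summing: 5 + 3 = 8.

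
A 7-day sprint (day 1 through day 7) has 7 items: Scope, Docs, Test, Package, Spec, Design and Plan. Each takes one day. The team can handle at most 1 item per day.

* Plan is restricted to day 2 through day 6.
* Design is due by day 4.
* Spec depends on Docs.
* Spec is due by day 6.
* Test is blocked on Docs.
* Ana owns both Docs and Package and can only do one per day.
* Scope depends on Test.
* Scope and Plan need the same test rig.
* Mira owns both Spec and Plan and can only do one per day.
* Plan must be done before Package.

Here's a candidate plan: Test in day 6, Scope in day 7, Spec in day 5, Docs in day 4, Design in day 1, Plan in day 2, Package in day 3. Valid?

Yes, all constraints hold

Design is due by day 4 — holds.
Plan is restricted to day 2 through day 6 — holds.
Plan must be done before Package — holds.
Ana owns both Docs and Package and can only do one per day — holds.
Spec depends on Docs — holds.
Mira owns both Spec and Plan and can only do one per day — holds.
Scope and Plan need the same test rig — holds.
Spec is due by day 6 — holds.
Scope depends on Test — holds.
The team can handle at most 1 item per day — holds.
Test is blocked on Docs — holds.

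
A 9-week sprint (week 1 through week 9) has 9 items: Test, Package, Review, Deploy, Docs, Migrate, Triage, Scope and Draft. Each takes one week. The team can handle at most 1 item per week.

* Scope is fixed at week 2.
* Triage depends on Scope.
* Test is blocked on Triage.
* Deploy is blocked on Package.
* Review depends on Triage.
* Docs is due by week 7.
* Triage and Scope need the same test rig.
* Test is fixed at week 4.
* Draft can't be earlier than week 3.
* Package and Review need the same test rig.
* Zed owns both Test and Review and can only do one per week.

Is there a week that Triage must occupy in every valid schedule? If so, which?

Scope is fixed at week 2 and must come before Triage, so Triage is at least week 3.
Test is fixed at week 4 and must come after Triage, so Triage is at most week 3.
So Triage must be week 3.

week 3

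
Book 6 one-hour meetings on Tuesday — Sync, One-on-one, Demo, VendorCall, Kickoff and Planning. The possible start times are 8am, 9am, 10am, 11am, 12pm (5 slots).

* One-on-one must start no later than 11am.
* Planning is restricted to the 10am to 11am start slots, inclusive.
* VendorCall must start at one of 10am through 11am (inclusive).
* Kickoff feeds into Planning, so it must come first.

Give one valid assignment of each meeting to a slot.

One-on-one in 8am; Sync in 8am; Planning in 10am; Kickoff in 8am; Demo in 8am; VendorCall in 10am

Checking: Kickoff(8am) before Planning(10am); Planning=10am in [10am,11am]; VendorCall=10am in [10am,11am]; One-on-one=8am in [8am,11am].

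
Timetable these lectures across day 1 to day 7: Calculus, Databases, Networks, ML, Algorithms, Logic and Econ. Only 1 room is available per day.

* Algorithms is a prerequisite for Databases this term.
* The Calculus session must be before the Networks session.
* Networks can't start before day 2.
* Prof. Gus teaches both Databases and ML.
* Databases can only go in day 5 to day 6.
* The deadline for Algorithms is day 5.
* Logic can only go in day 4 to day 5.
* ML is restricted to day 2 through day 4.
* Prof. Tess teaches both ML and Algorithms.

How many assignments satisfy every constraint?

57

Splitting on Databases: it can be day 5 (12), day 6 (45). Listing each branch's schedules as (Calculus, Networks, ML, Algorithms, Logic, Econ) by day number:
Databases=day 5: (1,6,2,3,4,7) (1,6,3,2,4,7) (1,7,2,3,4,6) (1,7,3,2,4,6) (2,6,3,1,4,7) (2,7,3,1,4,6) (3,6,2,1,4,7) (3,7,2,1,4,6) (6,7,2,1,4,3) (6,7,2,3,4,1) (6,7,3,1,4,2) (6,7,3,2,4,1) — 12.
Databases=day 6: (1,2,3,4,5,7) (1,2,3,5,4,7) (1,2,4,3,5,7) (1,3,2,4,5,7) (1,3,2,5,4,7) (1,3,4,2,5,7) (1,4,2,3,5,7) (1,4,3,2,5,7) (1,5,2,3,4,7) (1,5,3,2,4,7) (1,7,2,3,4,5) (1,7,2,3,5,4) (1,7,2,4,5,3) (1,7,2,5,4,3) (1,7,3,2,4,5) (1,7,3,2,5,4) (1,7,3,4,5,2) (1,7,3,5,4,2) (1,7,4,2,5,3) (1,7,4,3,5,2) (2,3,4,1,5,7) (2,4,3,1,5,7) (2,5,3,1,4,7) (2,7,3,1,4,5) (2,7,3,1,5,4) (2,7,3,4,5,1) (2,7,3,5,4,1) (2,7,4,1,5,3) (2,7,4,3,5,1) (3,4,2,1,5,7) (3,5,2,1,4,7) (3,7,2,1,4,5) (3,7,2,1,5,4) (3,7,2,4,5,1) (3,7,2,5,4,1) (3,7,4,1,5,2) (3,7,4,2,5,1) (4,7,2,1,5,3) (4,7,2,3,5,1) (4,7,3,1,5,2) (4,7,3,2,5,1) (5,7,2,1,4,3) (5,7,2,3,4,1) (5,7,3,1,4,2) (5,7,3,2,4,1) — 45.
Summing: 12 + 45 = 57.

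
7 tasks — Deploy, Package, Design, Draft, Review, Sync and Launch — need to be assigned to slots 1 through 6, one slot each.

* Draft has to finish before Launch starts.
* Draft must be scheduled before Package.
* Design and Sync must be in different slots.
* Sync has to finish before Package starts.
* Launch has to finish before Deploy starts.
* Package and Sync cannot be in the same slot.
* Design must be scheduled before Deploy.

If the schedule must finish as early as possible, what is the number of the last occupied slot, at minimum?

The precedence chain requires at least 3 distinct slots.
3 works (last occupied slot: 3): for example Deploy in 3; Design in 2; Package in 2; Launch in 2; Draft in 1; Review in 1; Sync in 1.

3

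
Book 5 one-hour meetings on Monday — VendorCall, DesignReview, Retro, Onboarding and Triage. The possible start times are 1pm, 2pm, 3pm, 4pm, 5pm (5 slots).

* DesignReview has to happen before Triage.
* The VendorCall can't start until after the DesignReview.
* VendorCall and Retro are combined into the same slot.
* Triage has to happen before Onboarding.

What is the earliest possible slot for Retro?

2pm

Retro must be in the same slot as VendorCall, which can't be before 2pm, so Retro is at least 2pm.
Retro at 2pm is achievable: VendorCall -> 2pm, Triage -> 2pm, DesignReview -> 1pm, Onboarding -> 3pm, Retro -> 2pm.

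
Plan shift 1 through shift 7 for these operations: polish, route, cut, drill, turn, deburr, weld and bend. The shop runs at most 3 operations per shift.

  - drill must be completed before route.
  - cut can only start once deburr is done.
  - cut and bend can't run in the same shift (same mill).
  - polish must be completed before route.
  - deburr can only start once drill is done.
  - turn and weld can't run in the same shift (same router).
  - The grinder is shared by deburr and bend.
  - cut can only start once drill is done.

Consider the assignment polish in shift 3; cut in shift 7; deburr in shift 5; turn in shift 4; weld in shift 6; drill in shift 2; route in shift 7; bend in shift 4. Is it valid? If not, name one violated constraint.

Yes, all constraints hold

The grinder is shared by deburr and bend — holds.
drill must be completed before route — holds.
cut can only start once deburr is done — holds.
deburr can only start once drill is done — holds.
polish must be completed before route — holds.
cut can only start once drill is done — holds.
The shop runs at most 3 operations per shift — holds.
turn and weld can't run in the same shift (same router) — holds.
cut and bend can't run in the same shift (same mill) — holds.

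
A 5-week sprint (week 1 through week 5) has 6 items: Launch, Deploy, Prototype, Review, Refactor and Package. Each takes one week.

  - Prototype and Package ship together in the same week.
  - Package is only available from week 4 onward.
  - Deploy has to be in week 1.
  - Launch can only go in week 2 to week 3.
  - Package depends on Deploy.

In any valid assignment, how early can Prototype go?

week 4

Prototype must be in the same week as Package, which can't be before week 4, so Prototype is at least week 4.
Prototype at week 4 is achievable: Deploy=week 1; Review=week 1; Refactor=week 1; Prototype=week 4; Launch=week 2; Package=week 4.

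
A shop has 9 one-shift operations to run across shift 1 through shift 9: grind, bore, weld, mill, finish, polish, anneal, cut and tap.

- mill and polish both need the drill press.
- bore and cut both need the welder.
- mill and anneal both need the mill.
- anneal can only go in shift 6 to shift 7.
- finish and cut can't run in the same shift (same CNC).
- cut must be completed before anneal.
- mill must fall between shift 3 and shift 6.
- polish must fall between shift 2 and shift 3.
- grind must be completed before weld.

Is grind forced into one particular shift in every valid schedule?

No

grind can be shift 1 (e.g. tap=shift 1, bore=shift 2, grind=shift 1, cut=shift 1, anneal=shift 6, polish=shift 2, weld=shift 2, finish=shift 2, mill=shift 3) or shift 2 (e.g. finish=shift 2, polish=shift 2, bore=shift 2, anneal=shift 6, tap=shift 1, mill=shift 3, grind=shift 2, cut=shift 1, weld=shift 3).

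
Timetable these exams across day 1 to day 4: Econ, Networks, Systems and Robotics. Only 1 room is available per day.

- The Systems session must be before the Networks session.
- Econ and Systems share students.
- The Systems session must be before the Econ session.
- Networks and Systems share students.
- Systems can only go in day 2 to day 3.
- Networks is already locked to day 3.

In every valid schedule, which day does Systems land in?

Systems's window is day 2–day 3.
Networks is fixed at day 3, and Systems can't share a day with Networks.
So Systems must be day 2.

day 2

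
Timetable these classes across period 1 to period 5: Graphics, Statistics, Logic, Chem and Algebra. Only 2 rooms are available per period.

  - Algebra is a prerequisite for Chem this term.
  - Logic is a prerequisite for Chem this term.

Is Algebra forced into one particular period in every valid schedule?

No

Algebra can be period 1 (e.g. Graphics in period 2, Chem in period 2, Logic in period 1, Algebra in period 1, Statistics in period 3) or period 2 (e.g. Algebra=period 2; Statistics=period 2; Logic=period 1; Chem=period 3; Graphics=period 1).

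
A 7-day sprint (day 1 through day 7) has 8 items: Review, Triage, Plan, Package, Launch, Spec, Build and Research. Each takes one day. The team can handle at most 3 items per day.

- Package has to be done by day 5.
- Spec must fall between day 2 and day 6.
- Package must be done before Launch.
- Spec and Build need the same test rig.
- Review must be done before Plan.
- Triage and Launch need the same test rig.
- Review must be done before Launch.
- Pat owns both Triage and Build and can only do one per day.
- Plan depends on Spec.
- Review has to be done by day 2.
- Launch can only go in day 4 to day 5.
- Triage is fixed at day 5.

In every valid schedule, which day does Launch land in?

day 4

Launch's window is day 4–day 5.
Triage is fixed at day 5, and Launch can't share a day with Triage.
So Launch must be day 4.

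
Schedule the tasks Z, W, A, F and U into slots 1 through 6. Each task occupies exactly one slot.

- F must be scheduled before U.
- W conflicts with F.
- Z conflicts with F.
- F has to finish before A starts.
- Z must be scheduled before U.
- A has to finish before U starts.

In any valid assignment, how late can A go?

5

Precedence pushes A to at least 2; downstream work caps A at 5.
A at 5 is achievable: W -> 2; Z -> 2; U -> 6; F -> 1; A -> 5.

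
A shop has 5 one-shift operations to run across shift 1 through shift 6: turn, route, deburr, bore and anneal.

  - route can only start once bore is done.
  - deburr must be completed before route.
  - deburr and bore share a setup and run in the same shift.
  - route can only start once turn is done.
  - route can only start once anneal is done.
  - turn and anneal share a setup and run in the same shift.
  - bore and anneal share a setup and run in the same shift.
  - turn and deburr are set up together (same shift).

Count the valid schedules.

Splitting on turn: it can be shift 1 (5), shift 2 (4), shift 3 (3), shift 4 (2), shift 5 (1). Listing each branch's schedules as (route, deburr, bore, anneal) by shift number:
turn=shift 1: (2,1,1,1) (3,1,1,1) (4,1,1,1) (5,1,1,1) (6,1,1,1) — 5.
turn=shift 2: (3,2,2,2) (4,2,2,2) (5,2,2,2) (6,2,2,2) — 4.
turn=shift 3: (4,3,3,3) (5,3,3,3) (6,3,3,3) — 3.
turn=shift 4: (5,4,4,4) (6,4,4,4) — 2.
turn=shift 5: (6,5,5,5) — 1.
Summing: 5 + 4 + 3 + 2 + 1 = 15.

15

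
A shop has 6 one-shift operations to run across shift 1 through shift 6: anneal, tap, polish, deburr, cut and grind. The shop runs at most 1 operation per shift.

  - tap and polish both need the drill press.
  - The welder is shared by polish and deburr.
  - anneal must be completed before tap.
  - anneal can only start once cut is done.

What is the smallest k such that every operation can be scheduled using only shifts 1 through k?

6

The precedence chain requires at least 3 distinct shifts.
With at most 1 per shift and 6 operations, at least 6 shifts are needed.
6 works (last occupied shift: shift 6): for example anneal -> shift 2, cut -> shift 1, deburr -> shift 5, grind -> shift 6, tap -> shift 3, polish -> shift 4.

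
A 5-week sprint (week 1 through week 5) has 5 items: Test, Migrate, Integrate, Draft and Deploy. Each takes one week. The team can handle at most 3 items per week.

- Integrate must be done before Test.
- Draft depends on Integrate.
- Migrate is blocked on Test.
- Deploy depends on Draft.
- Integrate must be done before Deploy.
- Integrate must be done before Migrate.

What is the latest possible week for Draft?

week 4

Precedence pushes Draft to at least week 2; downstream work caps Draft at week 4.
Draft at week 4 is achievable: Migrate in week 3; Deploy in week 5; Draft in week 4; Integrate in week 1; Test in week 2.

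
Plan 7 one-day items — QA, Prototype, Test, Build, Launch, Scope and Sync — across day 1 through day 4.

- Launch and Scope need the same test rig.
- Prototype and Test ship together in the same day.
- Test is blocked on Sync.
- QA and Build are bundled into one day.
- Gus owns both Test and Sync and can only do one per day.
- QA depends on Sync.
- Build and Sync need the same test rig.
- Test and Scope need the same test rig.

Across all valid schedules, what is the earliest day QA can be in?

day 2

Precedence pushes QA to at least day 2.
QA at day 2 is achievable: Scope=day 3, Launch=day 1, Test=day 2, Sync=day 1, QA=day 2, Prototype=day 2, Build=day 2.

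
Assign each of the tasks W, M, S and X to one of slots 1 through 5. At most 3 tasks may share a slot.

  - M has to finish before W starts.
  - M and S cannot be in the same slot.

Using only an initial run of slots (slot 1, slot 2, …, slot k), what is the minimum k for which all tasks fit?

The precedence chain requires at least 2 distinct slots.
With at most 3 per slot and 4 tasks, at least 2 slots are needed.
2 works (last occupied slot: 2): for example W=2; M=1; X=1; S=2.

2 slots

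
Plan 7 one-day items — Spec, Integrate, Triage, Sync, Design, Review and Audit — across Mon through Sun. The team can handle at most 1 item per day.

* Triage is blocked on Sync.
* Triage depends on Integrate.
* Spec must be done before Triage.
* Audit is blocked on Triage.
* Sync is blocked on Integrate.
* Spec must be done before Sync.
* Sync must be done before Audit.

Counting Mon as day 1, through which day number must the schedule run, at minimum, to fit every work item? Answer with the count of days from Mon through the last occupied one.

7 days

The precedence chain requires at least 4 distinct days.
With at most 1 per day and 7 work items, at least 7 days are needed.
7 works (last occupied day: Sun): for example Design=Sat, Sync=Wed, Review=Sun, Triage=Thu, Spec=Mon, Audit=Fri, Integrate=Tue.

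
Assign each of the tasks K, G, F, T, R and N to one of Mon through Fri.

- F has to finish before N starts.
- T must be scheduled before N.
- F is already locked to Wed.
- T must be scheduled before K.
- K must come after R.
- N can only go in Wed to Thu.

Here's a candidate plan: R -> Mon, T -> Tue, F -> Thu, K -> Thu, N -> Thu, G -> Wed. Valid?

Invalid. F is already locked to Wed.

K must come after R — holds.
F is already locked to Wed — violated.
T must be scheduled before N — holds.
F has to finish before N starts — violated.
N can only go in Wed to Thu — holds.
T must be scheduled before K — holds.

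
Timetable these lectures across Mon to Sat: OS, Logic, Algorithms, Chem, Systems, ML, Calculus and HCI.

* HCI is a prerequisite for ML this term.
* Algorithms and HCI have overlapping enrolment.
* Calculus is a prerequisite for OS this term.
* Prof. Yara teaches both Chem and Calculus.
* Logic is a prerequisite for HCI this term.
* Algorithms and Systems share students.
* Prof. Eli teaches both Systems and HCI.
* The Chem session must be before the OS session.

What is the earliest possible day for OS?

Precedence pushes OS to at least Tue.
OS at Wed is achievable: Chem=Mon, Logic=Mon, Algorithms=Mon, HCI=Tue, Systems=Wed, OS=Wed, ML=Wed, Calculus=Tue.
Nothing earlier works — the conflict constraints rule out every day before Wed.

Wed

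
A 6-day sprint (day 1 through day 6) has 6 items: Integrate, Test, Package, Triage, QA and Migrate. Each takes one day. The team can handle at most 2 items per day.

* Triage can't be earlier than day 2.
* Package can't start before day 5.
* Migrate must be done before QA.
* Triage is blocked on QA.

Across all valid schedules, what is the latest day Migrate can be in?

day 4

Downstream work caps Migrate at day 4.
Migrate at day 4 is achievable: Package in day 5, Test in day 1, Migrate in day 4, QA in day 5, Integrate in day 1, Triage in day 6.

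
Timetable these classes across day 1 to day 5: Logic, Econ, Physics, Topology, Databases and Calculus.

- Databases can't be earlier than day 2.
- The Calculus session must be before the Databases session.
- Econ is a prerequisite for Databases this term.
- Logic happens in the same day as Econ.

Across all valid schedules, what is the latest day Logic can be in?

Logic must be in the same day as Econ, which can't be after day 4, so Logic is at most day 4.
Logic at day 4 is achievable: Logic=day 4, Calculus=day 1, Topology=day 1, Databases=day 5, Econ=day 4, Physics=day 1.

day 4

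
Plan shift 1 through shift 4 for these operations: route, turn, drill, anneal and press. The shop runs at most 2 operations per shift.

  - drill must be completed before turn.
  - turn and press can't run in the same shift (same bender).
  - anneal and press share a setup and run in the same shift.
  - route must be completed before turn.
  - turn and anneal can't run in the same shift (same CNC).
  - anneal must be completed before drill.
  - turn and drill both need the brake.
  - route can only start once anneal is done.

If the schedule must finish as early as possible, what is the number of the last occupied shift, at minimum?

The precedence chain requires at least 3 distinct shifts.
With at most 2 per shift and 5 operations, at least 3 shifts are needed.
3 works (last occupied shift: shift 3): for example anneal -> shift 1; press -> shift 1; turn -> shift 3; route -> shift 2; drill -> shift 2.

3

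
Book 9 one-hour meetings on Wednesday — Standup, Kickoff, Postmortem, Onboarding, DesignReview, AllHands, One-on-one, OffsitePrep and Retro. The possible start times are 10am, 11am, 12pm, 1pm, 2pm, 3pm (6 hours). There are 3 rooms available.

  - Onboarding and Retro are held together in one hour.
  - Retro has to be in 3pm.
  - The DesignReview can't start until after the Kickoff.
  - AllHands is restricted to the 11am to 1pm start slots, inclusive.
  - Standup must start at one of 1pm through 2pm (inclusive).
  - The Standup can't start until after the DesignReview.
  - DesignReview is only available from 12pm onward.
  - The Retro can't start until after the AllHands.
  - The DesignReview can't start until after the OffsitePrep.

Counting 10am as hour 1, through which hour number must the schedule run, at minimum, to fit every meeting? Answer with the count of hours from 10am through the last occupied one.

6

The precedence chain requires at least 3 distinct hours.
With at most 3 per hour and 9 meetings, at least 3 hours are needed.
Retro can't be placed before 3pm — that is hour 6 counting from 10am — so the schedule must run through at least 6 hours.
6 works (last occupied hour: 3pm): for example AllHands=11am, One-on-one=11am, Kickoff=10am, Retro=3pm, OffsitePrep=10am, DesignReview=12pm, Standup=1pm, Postmortem=10am, Onboarding=3pm.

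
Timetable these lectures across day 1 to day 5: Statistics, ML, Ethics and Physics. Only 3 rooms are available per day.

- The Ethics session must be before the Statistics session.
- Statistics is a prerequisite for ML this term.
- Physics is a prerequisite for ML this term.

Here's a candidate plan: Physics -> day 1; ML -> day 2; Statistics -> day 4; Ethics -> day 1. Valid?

Statistics is a prerequisite for ML this term — violated.
Only 3 rooms are available per day — holds.
Physics is a prerequisite for ML this term — holds.
The Ethics session must be before the Statistics session — holds.

No — it violates: Statistics is a prerequisite for ML this term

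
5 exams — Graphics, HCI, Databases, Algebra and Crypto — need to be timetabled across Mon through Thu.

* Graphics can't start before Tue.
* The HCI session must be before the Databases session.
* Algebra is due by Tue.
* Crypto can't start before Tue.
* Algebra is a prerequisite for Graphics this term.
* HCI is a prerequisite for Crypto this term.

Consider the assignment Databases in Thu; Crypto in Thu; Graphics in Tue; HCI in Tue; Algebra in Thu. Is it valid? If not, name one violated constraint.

Algebra is a prerequisite for Graphics this term — violated.
The HCI session must be before the Databases session — holds.
HCI is a prerequisite for Crypto this term — holds.
Crypto can't start before Tue — holds.
Algebra is due by Tue — violated.
Graphics can't start before Tue — holds.

No — it violates: Algebra is due by Tue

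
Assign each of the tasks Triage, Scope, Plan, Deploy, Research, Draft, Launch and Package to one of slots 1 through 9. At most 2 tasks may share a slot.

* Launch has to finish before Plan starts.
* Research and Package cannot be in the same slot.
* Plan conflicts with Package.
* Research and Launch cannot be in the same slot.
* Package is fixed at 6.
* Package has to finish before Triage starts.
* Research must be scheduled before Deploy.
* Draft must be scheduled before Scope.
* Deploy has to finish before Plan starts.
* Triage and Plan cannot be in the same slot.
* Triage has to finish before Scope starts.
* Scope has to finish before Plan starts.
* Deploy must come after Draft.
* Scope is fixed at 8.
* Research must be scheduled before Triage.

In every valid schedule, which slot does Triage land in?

Package is fixed at 6 and must come before Triage, so Triage is at least 7.
Scope is fixed at 8 and must come after Triage, so Triage is at most 7.
So Triage must be 7.

7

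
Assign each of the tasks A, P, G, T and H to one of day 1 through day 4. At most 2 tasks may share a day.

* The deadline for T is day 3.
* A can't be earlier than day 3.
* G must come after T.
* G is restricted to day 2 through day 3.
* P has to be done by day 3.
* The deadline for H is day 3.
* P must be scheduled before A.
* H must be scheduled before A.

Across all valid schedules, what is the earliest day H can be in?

H's own window allows nothing later than day 3.
H at day 1 is achievable: G=day 2, H=day 1, A=day 3, P=day 2, T=day 1.

day 1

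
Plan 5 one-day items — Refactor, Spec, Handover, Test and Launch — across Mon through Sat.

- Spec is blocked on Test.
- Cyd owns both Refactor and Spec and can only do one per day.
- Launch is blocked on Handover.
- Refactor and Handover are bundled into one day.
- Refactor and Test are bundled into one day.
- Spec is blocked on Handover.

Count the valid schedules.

55

Splitting on Refactor: it can be Mon (25), Tue (16), Wed (9), Thu (4), Fri (1). Listing each branch's schedules as (Spec, Handover, Test, Launch):
Refactor=Mon: (Tue,Mon,Mon,Tue) (Tue,Mon,Mon,Wed) (Tue,Mon,Mon,Thu) (Tue,Mon,Mon,Fri) (Tue,Mon,Mon,Sat) (Wed,Mon,Mon,Tue) (Wed,Mon,Mon,Wed) (Wed,Mon,Mon,Thu) (Wed,Mon,Mon,Fri) (Wed,Mon,Mon,Sat) (Thu,Mon,Mon,Tue) (Thu,Mon,Mon,Wed) (Thu,Mon,Mon,Thu) (Thu,Mon,Mon,Fri) (Thu,Mon,Mon,Sat) (Fri,Mon,Mon,Tue) (Fri,Mon,Mon,Wed) (Fri,Mon,Mon,Thu) (Fri,Mon,Mon,Fri) (Fri,Mon,Mon,Sat) (Sat,Mon,Mon,Tue) (Sat,Mon,Mon,Wed) (Sat,Mon,Mon,Thu) (Sat,Mon,Mon,Fri) (Sat,Mon,Mon,Sat) — 25.
Refactor=Tue: (Wed,Tue,Tue,Wed) (Wed,Tue,Tue,Thu) (Wed,Tue,Tue,Fri) (Wed,Tue,Tue,Sat) (Thu,Tue,Tue,Wed) (Thu,Tue,Tue,Thu) (Thu,Tue,Tue,Fri) (Thu,Tue,Tue,Sat) (Fri,Tue,Tue,Wed) (Fri,Tue,Tue,Thu) (Fri,Tue,Tue,Fri) (Fri,Tue,Tue,Sat) (Sat,Tue,Tue,Wed) (Sat,Tue,Tue,Thu) (Sat,Tue,Tue,Fri) (Sat,Tue,Tue,Sat) — 16.
Refactor=Wed: (Thu,Wed,Wed,Thu) (Thu,Wed,Wed,Fri) (Thu,Wed,Wed,Sat) (Fri,Wed,Wed,Thu) (Fri,Wed,Wed,Fri) (Fri,Wed,Wed,Sat) (Sat,Wed,Wed,Thu) (Sat,Wed,Wed,Fri) (Sat,Wed,Wed,Sat) — 9.
Refactor=Thu: (Fri,Thu,Thu,Fri) (Fri,Thu,Thu,Sat) (Sat,Thu,Thu,Fri) (Sat,Thu,Thu,Sat) — 4.
Refactor=Fri: (Sat,Fri,Fri,Sat) — 1.
Summing: 25 + 16 + 9 + 4 + 1 = 55.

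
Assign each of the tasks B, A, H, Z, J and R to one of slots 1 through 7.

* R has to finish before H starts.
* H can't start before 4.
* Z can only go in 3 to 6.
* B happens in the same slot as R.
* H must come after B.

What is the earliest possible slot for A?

1

A at 1 is achievable: Z -> 3; R -> 1; H -> 4; A -> 1; B -> 1; J -> 1.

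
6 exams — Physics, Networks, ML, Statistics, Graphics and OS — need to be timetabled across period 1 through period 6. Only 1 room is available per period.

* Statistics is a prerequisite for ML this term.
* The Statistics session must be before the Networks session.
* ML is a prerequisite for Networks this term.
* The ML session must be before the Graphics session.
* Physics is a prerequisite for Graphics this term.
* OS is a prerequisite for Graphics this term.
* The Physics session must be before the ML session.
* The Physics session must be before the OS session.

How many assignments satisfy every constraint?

Splitting on Physics: it can be period 1 (7), period 2 (5). Listing each branch's schedules as (Networks, ML, Statistics, Graphics, OS) by period number:
Physics=period 1: (4,3,2,6,5) (5,3,2,6,4) (5,4,2,6,3) (5,4,3,6,2) (6,3,2,5,4) (6,4,2,5,3) (6,4,3,5,2) — 7.
Physics=period 2: (4,3,1,6,5) (5,3,1,6,4) (5,4,1,6,3) (6,3,1,5,4) (6,4,1,5,3) — 5.
Summing: 7 + 5 = 12.

12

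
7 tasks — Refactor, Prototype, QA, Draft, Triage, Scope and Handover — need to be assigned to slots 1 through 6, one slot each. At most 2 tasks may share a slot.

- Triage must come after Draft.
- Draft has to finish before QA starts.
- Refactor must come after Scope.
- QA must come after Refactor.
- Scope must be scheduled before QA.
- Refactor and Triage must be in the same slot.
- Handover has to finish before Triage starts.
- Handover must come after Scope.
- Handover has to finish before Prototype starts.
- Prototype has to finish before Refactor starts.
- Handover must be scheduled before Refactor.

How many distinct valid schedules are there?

22

Splitting on Refactor: it can be 4 (6), 5 (16). Listing each branch's schedules as (Prototype, QA, Draft, Triage, Scope, Handover):
Refactor=4: (3,5,1,4,1,2) (3,5,2,4,1,2) (3,5,3,4,1,2) (3,6,1,4,1,2) (3,6,2,4,1,2) (3,6,3,4,1,2) — 6.
Refactor=5: (3,6,1,5,1,2) (3,6,2,5,1,2) (3,6,3,5,1,2) (3,6,4,5,1,2) (4,6,1,5,1,2) (4,6,1,5,1,3) (4,6,1,5,2,3) (4,6,2,5,1,2) (4,6,2,5,1,3) (4,6,2,5,2,3) (4,6,3,5,1,2) (4,6,3,5,1,3) (4,6,3,5,2,3) (4,6,4,5,1,2) (4,6,4,5,1,3) (4,6,4,5,2,3) — 16.
Summing: 6 + 16 = 22.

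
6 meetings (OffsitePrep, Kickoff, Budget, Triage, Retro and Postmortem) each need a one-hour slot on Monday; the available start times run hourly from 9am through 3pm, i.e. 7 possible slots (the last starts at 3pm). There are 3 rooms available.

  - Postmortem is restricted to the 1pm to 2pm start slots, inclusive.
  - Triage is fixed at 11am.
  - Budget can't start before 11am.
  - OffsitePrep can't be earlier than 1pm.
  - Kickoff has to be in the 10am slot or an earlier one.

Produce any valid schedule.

Triage=11am; Kickoff=9am; Budget=11am; OffsitePrep=1pm; Postmortem=1pm; Retro=9am

Checking: Postmortem=1pm in [1pm,2pm]; OffsitePrep=1pm in [1pm,3pm]; Budget=11am in [11am,3pm]; Kickoff=9am in [9am,10am]; Triage=11am in [11am,11am]; max 2 per slot (cap 3).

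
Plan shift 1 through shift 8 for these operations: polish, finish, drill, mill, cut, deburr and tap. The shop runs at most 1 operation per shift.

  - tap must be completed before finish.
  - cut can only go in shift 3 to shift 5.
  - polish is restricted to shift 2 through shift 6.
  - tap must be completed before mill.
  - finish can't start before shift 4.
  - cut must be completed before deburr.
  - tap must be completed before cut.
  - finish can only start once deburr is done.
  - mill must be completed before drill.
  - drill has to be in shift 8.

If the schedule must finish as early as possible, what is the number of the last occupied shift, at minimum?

shift 8

The precedence chain requires at least 4 distinct shifts.
With at most 1 per shift and 7 operations, at least 7 shifts are needed.
drill can't be placed before shift 8, so the schedule must run through at least shift 8.
8 works (last occupied shift: shift 8): for example deburr in shift 4; mill in shift 6; drill in shift 8; tap in shift 1; finish in shift 5; cut in shift 3; polish in shift 2.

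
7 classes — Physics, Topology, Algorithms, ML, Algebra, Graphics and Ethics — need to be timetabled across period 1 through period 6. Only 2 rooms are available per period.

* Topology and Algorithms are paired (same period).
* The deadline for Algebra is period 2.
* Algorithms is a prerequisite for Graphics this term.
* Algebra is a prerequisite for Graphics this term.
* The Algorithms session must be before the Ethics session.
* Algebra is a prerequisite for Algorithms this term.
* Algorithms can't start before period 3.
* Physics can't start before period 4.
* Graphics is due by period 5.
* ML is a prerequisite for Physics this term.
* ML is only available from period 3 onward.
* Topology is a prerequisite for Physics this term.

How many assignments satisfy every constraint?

Splitting on Physics: it can be period 5 (10), period 6 (26). Listing each branch's schedules as (Topology, Algorithms, ML, Algebra, Graphics, Ethics) by period number:
Physics=period 5: (3,3,4,1,4,5) (3,3,4,1,4,6) (3,3,4,1,5,4) (3,3,4,1,5,6) (3,3,4,2,4,5) (3,3,4,2,4,6) (3,3,4,2,5,4) (3,3,4,2,5,6) (4,4,3,1,5,6) (4,4,3,2,5,6) — 10.
Physics=period 6: (3,3,4,1,4,5) (3,3,4,1,4,6) (3,3,4,1,5,4) (3,3,4,1,5,5) (3,3,4,1,5,6) (3,3,4,2,4,5) (3,3,4,2,4,6) (3,3,4,2,5,4) (3,3,4,2,5,5) (3,3,4,2,5,6) (3,3,5,1,4,4) (3,3,5,1,4,5) (3,3,5,1,4,6) (3,3,5,1,5,4) (3,3,5,1,5,6) (3,3,5,2,4,4) (3,3,5,2,4,5) (3,3,5,2,4,6) (3,3,5,2,5,4) (3,3,5,2,5,6) (4,4,3,1,5,5) (4,4,3,1,5,6) (4,4,3,2,5,5) (4,4,3,2,5,6) (4,4,5,1,5,6) (4,4,5,2,5,6) — 26.
Summing: 10 + 26 = 36.

36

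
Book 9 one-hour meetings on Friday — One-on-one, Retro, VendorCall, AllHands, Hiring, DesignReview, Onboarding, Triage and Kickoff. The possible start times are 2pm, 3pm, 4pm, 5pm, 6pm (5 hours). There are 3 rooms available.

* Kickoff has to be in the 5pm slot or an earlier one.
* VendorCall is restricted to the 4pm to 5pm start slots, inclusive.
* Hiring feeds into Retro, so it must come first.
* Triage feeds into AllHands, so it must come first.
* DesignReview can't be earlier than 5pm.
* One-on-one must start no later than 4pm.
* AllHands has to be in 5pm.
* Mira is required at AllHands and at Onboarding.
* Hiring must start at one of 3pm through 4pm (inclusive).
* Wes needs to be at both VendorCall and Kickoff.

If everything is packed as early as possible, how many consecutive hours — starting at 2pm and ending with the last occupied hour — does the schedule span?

The precedence chain requires at least 2 distinct hours.
With at most 3 per hour and 9 meetings, at least 3 hours are needed.
AllHands can't be placed before 5pm — that is hour 4 counting from 2pm — so the schedule must run through at least 4 hours.
4 works (last occupied hour: 5pm): for example Triage in 2pm, DesignReview in 5pm, VendorCall in 4pm, Retro in 4pm, AllHands in 5pm, Hiring in 3pm, One-on-one in 2pm, Onboarding in 2pm, Kickoff in 3pm.

4 hours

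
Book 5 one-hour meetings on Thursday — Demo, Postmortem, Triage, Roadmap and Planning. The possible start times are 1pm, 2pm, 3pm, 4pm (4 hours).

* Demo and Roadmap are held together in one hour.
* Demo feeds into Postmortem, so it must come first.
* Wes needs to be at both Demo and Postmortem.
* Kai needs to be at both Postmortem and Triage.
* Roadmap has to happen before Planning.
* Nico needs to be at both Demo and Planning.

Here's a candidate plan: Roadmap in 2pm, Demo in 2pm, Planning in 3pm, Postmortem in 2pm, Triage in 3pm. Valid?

Wes needs to be at both Demo and Postmortem — violated.
Demo feeds into Postmortem, so it must come first — violated.
Nico needs to be at both Demo and Planning — holds.
Demo and Roadmap are held together in one hour — holds.
Roadmap has to happen before Planning — holds.
Kai needs to be at both Postmortem and Triage — holds.

Invalid. Wes needs to be at both Demo and Postmortem.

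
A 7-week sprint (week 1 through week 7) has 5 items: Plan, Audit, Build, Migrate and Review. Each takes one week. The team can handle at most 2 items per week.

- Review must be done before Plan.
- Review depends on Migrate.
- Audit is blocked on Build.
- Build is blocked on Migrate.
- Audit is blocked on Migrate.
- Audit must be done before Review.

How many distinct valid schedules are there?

21

Splitting on Plan: it can be week 5 (1), week 6 (5), week 7 (15). Listing each branch's schedules as (Audit, Build, Migrate, Review) by week number:
Plan=week 5: (3,2,1,4) — 1.
Plan=week 6: (3,2,1,4) (3,2,1,5) (4,2,1,5) (4,3,1,5) (4,3,2,5) — 5.
Plan=week 7: (3,2,1,4) (3,2,1,5) (3,2,1,6) (4,2,1,5) (4,2,1,6) (4,3,1,5) (4,3,1,6) (4,3,2,5) (4,3,2,6) (5,2,1,6) (5,3,1,6) (5,3,2,6) (5,4,1,6) (5,4,2,6) (5,4,3,6) — 15.
Summing: 1 + 5 + 15 = 21.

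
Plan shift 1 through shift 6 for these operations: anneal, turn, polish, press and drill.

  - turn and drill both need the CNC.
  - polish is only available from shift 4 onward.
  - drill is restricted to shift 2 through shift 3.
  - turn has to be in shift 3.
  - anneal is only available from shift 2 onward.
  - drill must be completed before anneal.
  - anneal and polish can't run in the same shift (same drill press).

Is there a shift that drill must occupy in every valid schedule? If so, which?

shift 2

drill's window is shift 2–shift 3.
turn is fixed at shift 3, and drill can't share a shift with turn.
So drill must be shift 2.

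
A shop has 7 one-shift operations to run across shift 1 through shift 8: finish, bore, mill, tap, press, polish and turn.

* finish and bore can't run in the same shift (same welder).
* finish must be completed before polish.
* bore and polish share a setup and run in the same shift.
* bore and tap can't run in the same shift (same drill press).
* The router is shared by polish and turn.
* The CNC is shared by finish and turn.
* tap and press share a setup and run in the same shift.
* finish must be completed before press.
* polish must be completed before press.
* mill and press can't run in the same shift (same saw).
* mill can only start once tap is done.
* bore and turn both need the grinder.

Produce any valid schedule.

finish in shift 1; tap in shift 3; mill in shift 4; turn in shift 3; bore in shift 2; press in shift 3; polish in shift 2

Checking: finish(shift 1) before polish(shift 2); finish(shift 1) before press(shift 3); polish(shift 2) before press(shift 3); tap(shift 3) before mill(shift 4); bore(shift 2) != turn(shift 3); finish(shift 1) != bore(shift 2); bore(shift 2) != tap(shift 3); finish(shift 1) != turn(shift 3); polish(shift 2) != turn(shift 3); mill(shift 4) != press(shift 3); bore = polish = shift 2; tap = press = shift 3.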